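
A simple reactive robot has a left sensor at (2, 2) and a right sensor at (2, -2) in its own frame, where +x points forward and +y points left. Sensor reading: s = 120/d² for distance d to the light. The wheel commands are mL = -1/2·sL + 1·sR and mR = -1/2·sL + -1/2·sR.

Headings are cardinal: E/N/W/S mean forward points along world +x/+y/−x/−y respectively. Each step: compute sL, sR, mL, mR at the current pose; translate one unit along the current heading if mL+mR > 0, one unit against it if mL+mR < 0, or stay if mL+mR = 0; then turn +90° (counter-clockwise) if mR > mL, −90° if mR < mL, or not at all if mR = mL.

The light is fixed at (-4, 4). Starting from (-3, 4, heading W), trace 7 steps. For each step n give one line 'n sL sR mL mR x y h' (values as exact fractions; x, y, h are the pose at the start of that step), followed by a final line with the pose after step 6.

n=0: pose=(-3,4,W); sL=24, sR=24; mL=12, mR=-24; mL+mR=-12 → advance -1; mR−mL=-36 → turn -1·90°
n=1: pose=(-2,4,N); sL=30, sR=6; mL=-9, mR=-18; mL+mR=-27 → advance -1; mR−mL=-9 → turn -1·90°
n=2: pose=(-2,3,E); sL=120/17, sR=24/5; mL=108/85, mR=-504/85; mL+mR=-396/85 → advance -1; mR−mL=-36/5 → turn -1·90°
n=3: pose=(-3,3,S); sL=20/3, sR=12; mL=26/3, mR=-28/3; mL+mR=-2/3 → advance -1; mR−mL=-18 → turn -1·90°
n=4: pose=(-3,4,W); sL=24, sR=24; mL=12, mR=-24; mL+mR=-12 → advance -1; mR−mL=-36 → turn -1·90°
n=5: pose=(-2,4,N); sL=30, sR=6; mL=-9, mR=-18; mL+mR=-27 → advance -1; mR−mL=-9 → turn -1·90°
n=6: pose=(-2,3,E); sL=120/17, sR=24/5; mL=108/85, mR=-504/85; mL+mR=-396/85 → advance -1; mR−mL=-36/5 → turn -1·90°

0 24 24 12 -24 -3 4 W
1 30 6 -9 -18 -2 4 N
2 120/17 24/5 108/85 -504/85 -2 3 E
3 20/3 12 26/3 -28/3 -3 3 S
4 24 24 12 -24 -3 4 W
5 30 6 -9 -18 -2 4 N
6 120/17 24/5 108/85 -504/85 -2 3 E
final -3 3 S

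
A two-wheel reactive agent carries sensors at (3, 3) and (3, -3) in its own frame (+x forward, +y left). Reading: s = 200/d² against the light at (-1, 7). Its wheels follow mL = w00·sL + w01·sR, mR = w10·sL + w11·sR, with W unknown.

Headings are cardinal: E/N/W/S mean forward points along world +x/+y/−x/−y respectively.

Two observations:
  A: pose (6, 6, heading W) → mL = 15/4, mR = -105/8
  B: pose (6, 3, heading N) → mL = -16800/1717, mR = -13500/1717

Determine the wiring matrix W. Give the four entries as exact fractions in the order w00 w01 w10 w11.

obs A: pose=(6,6,W) → sL=25/4, sR=10, mL=15/4, mR=-105/8
obs B: pose=(6,3,N) → sL=200/17, sR=200/101, mL=-16800/1717, mR=-13500/1717
sensor matrix S = [[25/4, 10], [200/17, 200/101]]; det S = -180750/1717
solve [mL_A; mL_B] = S·[w00; w01] and [mR_A; mR_B] = S·[w10; w11]:
  w00 = -1, w01 = 1, w10 = -1/2, w11 = -1

-1 1 -1/2 -1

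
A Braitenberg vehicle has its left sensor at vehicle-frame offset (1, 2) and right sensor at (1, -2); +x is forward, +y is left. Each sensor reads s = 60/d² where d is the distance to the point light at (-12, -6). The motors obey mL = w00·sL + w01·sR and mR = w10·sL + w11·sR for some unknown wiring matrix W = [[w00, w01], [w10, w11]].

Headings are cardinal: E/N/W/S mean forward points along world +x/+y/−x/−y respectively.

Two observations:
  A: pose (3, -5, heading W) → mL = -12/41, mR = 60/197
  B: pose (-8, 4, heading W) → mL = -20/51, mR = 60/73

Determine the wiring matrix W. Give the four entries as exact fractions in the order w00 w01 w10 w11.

0 -1 1 0

obs A: pose=(3,-5,W) → sL=60/197, sR=12/41, mL=-12/41, mR=60/197
obs B: pose=(-8,4,W) → sL=60/73, sR=20/51, mL=-20/51, mR=60/73
sensor matrix S = [[60/197, 12/41], [60/73, 20/51]]; det S = -1214080/10023557
solve [mL_A; mL_B] = S·[w00; w01] and [mR_A; mR_B] = S·[w10; w11]:
  w00 = 0, w01 = -1, w10 = 1, w11 = 0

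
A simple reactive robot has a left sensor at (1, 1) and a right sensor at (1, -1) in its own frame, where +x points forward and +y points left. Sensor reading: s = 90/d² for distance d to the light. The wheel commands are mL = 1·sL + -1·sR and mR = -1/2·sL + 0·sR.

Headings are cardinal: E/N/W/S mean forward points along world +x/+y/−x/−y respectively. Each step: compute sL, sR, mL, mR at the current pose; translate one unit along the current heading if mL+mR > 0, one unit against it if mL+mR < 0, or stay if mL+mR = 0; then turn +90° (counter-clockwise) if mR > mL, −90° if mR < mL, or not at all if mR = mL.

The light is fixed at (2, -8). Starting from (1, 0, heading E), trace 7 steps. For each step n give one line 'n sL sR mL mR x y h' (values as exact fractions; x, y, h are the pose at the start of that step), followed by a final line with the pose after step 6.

0 10/9 90/49 -320/441 -5/9 1 0 E
1 1 45/41 -4/41 -1/2 0 0 N
2 18/13 90/37 -504/481 -9/13 0 -1 E
3 9/8 45/34 -27/136 -9/16 -1 -1 N
4 90/53 90/29 -2160/1537 -45/53 -1 -2 E
5 45/37 45/29 -360/1073 -45/74 -2 -2 N
6 2 18/5 -8/5 -1 -2 -3 E
final -3 -3 N

n=0: pose=(1,0,E); sL=10/9, sR=90/49; mL=-320/441, mR=-5/9; mL+mR=-565/441 → advance -1; mR−mL=25/147 → turn +1·90°
n=1: pose=(0,0,N); sL=1, sR=45/41; mL=-4/41, mR=-1/2; mL+mR=-49/82 → advance -1; mR−mL=-33/82 → turn -1·90°
n=2: pose=(0,-1,E); sL=18/13, sR=90/37; mL=-504/481, mR=-9/13; mL+mR=-837/481 → advance -1; mR−mL=171/481 → turn +1·90°
n=3: pose=(-1,-1,N); sL=9/8, sR=45/34; mL=-27/136, mR=-9/16; mL+mR=-207/272 → advance -1; mR−mL=-99/272 → turn -1·90°
n=4: pose=(-1,-2,E); sL=90/53, sR=90/29; mL=-2160/1537, mR=-45/53; mL+mR=-3465/1537 → advance -1; mR−mL=855/1537 → turn +1·90°
n=5: pose=(-2,-2,N); sL=45/37, sR=45/29; mL=-360/1073, mR=-45/74; mL+mR=-2025/2146 → advance -1; mR−mL=-585/2146 → turn -1·90°
n=6: pose=(-2,-3,E); sL=2, sR=18/5; mL=-8/5, mR=-1; mL+mR=-13/5 → advance -1; mR−mL=3/5 → turn +1·90°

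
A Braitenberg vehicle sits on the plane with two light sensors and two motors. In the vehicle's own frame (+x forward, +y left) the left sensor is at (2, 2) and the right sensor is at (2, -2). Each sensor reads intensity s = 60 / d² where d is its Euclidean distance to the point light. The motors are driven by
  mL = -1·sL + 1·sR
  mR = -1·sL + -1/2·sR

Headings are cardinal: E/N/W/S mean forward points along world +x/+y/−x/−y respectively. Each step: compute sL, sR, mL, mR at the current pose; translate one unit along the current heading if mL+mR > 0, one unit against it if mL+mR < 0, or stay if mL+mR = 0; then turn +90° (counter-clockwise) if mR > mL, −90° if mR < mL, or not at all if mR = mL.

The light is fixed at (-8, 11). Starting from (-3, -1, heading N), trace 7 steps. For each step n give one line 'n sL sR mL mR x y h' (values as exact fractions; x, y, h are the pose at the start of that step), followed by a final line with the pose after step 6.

n=0: pose=(-3,-1,N); sL=60/109, sR=60/149; mL=-2400/16241, mR=-12210/16241; mL+mR=-14610/16241 → advance -1; mR−mL=-90/149 → turn -1·90°
n=1: pose=(-3,-2,E); sL=6/17, sR=30/137; mL=-312/2329, mR=-1077/2329; mL+mR=-1389/2329 → advance -1; mR−mL=-45/137 → turn -1·90°
n=2: pose=(-4,-2,S); sL=20/87, sR=60/229; mL=640/19923, mR=-7190/19923; mL+mR=-6550/19923 → advance -1; mR−mL=-90/229 → turn -1·90°
n=3: pose=(-4,-1,W); sL=3/10, sR=15/26; mL=18/65, mR=-153/260; mL+mR=-81/260 → advance -1; mR−mL=-45/52 → turn -1·90°
n=4: pose=(-3,-1,N); sL=60/109, sR=60/149; mL=-2400/16241, mR=-12210/16241; mL+mR=-14610/16241 → advance -1; mR−mL=-90/149 → turn -1·90°
n=5: pose=(-3,-2,E); sL=6/17, sR=30/137; mL=-312/2329, mR=-1077/2329; mL+mR=-1389/2329 → advance -1; mR−mL=-45/137 → turn -1·90°
n=6: pose=(-4,-2,S); sL=20/87, sR=60/229; mL=640/19923, mR=-7190/19923; mL+mR=-6550/19923 → advance -1; mR−mL=-90/229 → turn -1·90°

0 60/109 60/149 -2400/16241 -12210/16241 -3 -1 N
1 6/17 30/137 -312/2329 -1077/2329 -3 -2 E
2 20/87 60/229 640/19923 -7190/19923 -4 -2 S
3 3/10 15/26 18/65 -153/260 -4 -1 W
4 60/109 60/149 -2400/16241 -12210/16241 -3 -1 N
5 6/17 30/137 -312/2329 -1077/2329 -3 -2 E
6 20/87 60/229 640/19923 -7190/19923 -4 -2 S
final -4 -1 W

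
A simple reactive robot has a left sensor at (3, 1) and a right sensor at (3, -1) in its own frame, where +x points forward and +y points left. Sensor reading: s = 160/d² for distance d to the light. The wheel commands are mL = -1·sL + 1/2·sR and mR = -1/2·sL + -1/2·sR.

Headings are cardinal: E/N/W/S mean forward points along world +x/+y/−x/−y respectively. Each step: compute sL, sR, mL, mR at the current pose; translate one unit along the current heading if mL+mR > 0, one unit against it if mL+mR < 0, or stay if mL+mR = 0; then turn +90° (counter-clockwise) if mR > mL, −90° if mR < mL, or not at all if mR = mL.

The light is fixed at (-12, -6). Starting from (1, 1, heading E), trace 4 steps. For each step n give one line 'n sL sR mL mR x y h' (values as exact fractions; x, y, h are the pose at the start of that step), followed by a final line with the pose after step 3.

n=0: pose=(1,1,E); sL=1/2, sR=40/73; mL=-33/146, mR=-153/292; mL+mR=-3/4 → advance -1; mR−mL=-87/292 → turn -1·90°
n=1: pose=(0,1,S); sL=32/37, sR=160/137; mL=-1424/5069, mR=-5152/5069; mL+mR=-48/37 → advance -1; mR−mL=-3728/5069 → turn -1·90°
n=2: pose=(0,2,W); sL=16/13, sR=80/81; mL=-776/1053, mR=-1168/1053; mL+mR=-24/13 → advance -1; mR−mL=-392/1053 → turn -1·90°
n=3: pose=(1,2,N); sL=32/53, sR=160/317; mL=-5904/16801, mR=-9312/16801; mL+mR=-48/53 → advance -1; mR−mL=-3408/16801 → turn -1·90°

0 1/2 40/73 -33/146 -153/292 1 1 E
1 32/37 160/137 -1424/5069 -5152/5069 0 1 S
2 16/13 80/81 -776/1053 -1168/1053 0 2 W
3 32/53 160/317 -5904/16801 -9312/16801 1 2 N
final 1 1 E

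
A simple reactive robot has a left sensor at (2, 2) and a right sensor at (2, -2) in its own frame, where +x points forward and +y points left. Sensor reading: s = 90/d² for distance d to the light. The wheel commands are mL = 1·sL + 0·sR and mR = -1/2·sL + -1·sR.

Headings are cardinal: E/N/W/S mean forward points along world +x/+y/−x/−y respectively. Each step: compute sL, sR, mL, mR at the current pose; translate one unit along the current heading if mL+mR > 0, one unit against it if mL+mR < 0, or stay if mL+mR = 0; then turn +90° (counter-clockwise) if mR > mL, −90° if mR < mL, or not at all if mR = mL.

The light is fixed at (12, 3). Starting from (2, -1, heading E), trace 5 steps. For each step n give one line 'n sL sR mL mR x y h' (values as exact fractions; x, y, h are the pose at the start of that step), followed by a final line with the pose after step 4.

n=0: pose=(2,-1,E); sL=45/34, sR=9/10; mL=45/34, mR=-531/340; mL+mR=-81/340 → advance -1; mR−mL=-981/340 → turn -1·90°
n=1: pose=(1,-1,S); sL=10/13, sR=18/41; mL=10/13, mR=-439/533; mL+mR=-29/533 → advance -1; mR−mL=-849/533 → turn -1·90°
n=2: pose=(1,0,W); sL=45/97, sR=9/17; mL=45/97, mR=-2511/3298; mL+mR=-981/3298 → advance -1; mR−mL=-4041/3298 → turn -1·90°
n=3: pose=(2,0,N); sL=18/29, sR=18/13; mL=18/29, mR=-639/377; mL+mR=-405/377 → advance -1; mR−mL=-873/377 → turn -1·90°
n=4: pose=(2,-1,E); sL=45/34, sR=9/10; mL=45/34, mR=-531/340; mL+mR=-81/340 → advance -1; mR−mL=-981/340 → turn -1·90°

0 45/34 9/10 45/34 -531/340 2 -1 E
1 10/13 18/41 10/13 -439/533 1 -1 S
2 45/97 9/17 45/97 -2511/3298 1 0 W
3 18/29 18/13 18/29 -639/377 2 0 N
4 45/34 9/10 45/34 -531/340 2 -1 E
final 1 -1 S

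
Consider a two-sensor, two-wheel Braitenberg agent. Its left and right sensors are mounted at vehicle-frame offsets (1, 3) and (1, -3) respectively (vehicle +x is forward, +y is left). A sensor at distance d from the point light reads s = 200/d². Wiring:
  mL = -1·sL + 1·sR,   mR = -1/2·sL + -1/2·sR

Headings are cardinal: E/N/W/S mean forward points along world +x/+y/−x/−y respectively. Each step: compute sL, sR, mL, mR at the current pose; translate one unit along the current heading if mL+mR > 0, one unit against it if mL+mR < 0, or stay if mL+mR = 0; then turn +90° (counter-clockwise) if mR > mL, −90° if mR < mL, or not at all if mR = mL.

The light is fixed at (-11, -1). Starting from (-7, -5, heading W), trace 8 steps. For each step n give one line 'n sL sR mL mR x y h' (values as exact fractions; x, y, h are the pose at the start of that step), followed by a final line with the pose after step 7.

0 100/29 20 480/29 -340/29 -7 -5 W
1 200/9 40/9 -160/9 -40/3 -8 -5 N
2 50/17 25 375/17 -475/34 -8 -6 W
3 200/17 200/41 -4800/697 -5800/697 -9 -6 N
4 100/9 20/9 -80/9 -20/3 -9 -7 E
5 200/29 200/41 -2400/1189 -7000/1189 -10 -7 N
6 10 25/13 -105/13 -155/26 -10 -8 E
7 40/9 40/9 0 -40/9 -11 -8 N
final -11 -9 E

n=0: pose=(-7,-5,W); sL=100/29, sR=20; mL=480/29, mR=-340/29; mL+mR=140/29 → advance +1; mR−mL=-820/29 → turn -1·90°
n=1: pose=(-8,-5,N); sL=200/9, sR=40/9; mL=-160/9, mR=-40/3; mL+mR=-280/9 → advance -1; mR−mL=40/9 → turn +1·90°
n=2: pose=(-8,-6,W); sL=50/17, sR=25; mL=375/17, mR=-475/34; mL+mR=275/34 → advance +1; mR−mL=-1225/34 → turn -1·90°
n=3: pose=(-9,-6,N); sL=200/17, sR=200/41; mL=-4800/697, mR=-5800/697; mL+mR=-10600/697 → advance -1; mR−mL=-1000/697 → turn -1·90°
n=4: pose=(-9,-7,E); sL=100/9, sR=20/9; mL=-80/9, mR=-20/3; mL+mR=-140/9 → advance -1; mR−mL=20/9 → turn +1·90°
n=5: pose=(-10,-7,N); sL=200/29, sR=200/41; mL=-2400/1189, mR=-7000/1189; mL+mR=-9400/1189 → advance -1; mR−mL=-4600/1189 → turn -1·90°
n=6: pose=(-10,-8,E); sL=10, sR=25/13; mL=-105/13, mR=-155/26; mL+mR=-365/26 → advance -1; mR−mL=55/26 → turn +1·90°
n=7: pose=(-11,-8,N); sL=40/9, sR=40/9; mL=0, mR=-40/9; mL+mR=-40/9 → advance -1; mR−mL=-40/9 → turn -1·90°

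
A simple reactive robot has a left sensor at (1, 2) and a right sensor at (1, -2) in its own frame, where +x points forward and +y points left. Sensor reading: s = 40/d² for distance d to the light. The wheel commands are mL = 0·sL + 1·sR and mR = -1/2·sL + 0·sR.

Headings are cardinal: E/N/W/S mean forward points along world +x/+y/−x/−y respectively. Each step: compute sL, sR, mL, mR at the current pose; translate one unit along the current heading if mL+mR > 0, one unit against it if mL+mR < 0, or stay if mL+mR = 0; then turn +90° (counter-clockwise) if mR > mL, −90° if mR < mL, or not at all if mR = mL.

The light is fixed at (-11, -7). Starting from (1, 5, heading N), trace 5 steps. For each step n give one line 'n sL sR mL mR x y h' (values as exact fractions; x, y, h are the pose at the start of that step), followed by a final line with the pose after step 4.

0 40/269 8/73 8/73 -20/269 1 5 N
1 20/197 4/29 4/29 -10/197 1 6 E
2 40/369 8/53 8/53 -20/369 2 6 S
3 10/61 2/17 2/17 -5/61 2 5 W
4 40/269 8/73 8/73 -20/269 1 5 N
final 1 6 E

n=0: pose=(1,5,N); sL=40/269, sR=8/73; mL=8/73, mR=-20/269; mL+mR=692/19637 → advance +1; mR−mL=-3612/19637 → turn -1·90°
n=1: pose=(1,6,E); sL=20/197, sR=4/29; mL=4/29, mR=-10/197; mL+mR=498/5713 → advance +1; mR−mL=-1078/5713 → turn -1·90°
n=2: pose=(2,6,S); sL=40/369, sR=8/53; mL=8/53, mR=-20/369; mL+mR=1892/19557 → advance +1; mR−mL=-4012/19557 → turn -1·90°
n=3: pose=(2,5,W); sL=10/61, sR=2/17; mL=2/17, mR=-5/61; mL+mR=37/1037 → advance +1; mR−mL=-207/1037 → turn -1·90°
n=4: pose=(1,5,N); sL=40/269, sR=8/73; mL=8/73, mR=-20/269; mL+mR=692/19637 → advance +1; mR−mL=-3612/19637 → turn -1·90°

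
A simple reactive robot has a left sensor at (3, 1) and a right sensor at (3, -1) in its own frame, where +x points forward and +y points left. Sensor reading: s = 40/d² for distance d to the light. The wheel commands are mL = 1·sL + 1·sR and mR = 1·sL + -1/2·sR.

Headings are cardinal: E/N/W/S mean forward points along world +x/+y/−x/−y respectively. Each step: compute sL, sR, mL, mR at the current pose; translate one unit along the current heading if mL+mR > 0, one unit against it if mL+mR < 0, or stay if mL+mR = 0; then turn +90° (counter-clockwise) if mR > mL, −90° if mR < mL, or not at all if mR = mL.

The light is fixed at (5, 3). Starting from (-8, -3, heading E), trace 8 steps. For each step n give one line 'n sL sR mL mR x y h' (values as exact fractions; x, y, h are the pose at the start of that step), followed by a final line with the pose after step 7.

n=0: pose=(-8,-3,E); sL=8/25, sR=40/149; mL=2192/3725, mR=692/3725; mL+mR=2884/3725 → advance +1; mR−mL=-60/149 → turn -1·90°
n=1: pose=(-7,-3,S); sL=20/101, sR=4/25; mL=904/2525, mR=298/2525; mL+mR=1202/2525 → advance +1; mR−mL=-6/25 → turn -1·90°
n=2: pose=(-7,-4,W); sL=40/289, sR=40/261; mL=22000/75429, mR=4660/75429; mL+mR=26660/75429 → advance +1; mR−mL=-20/87 → turn -1·90°
n=3: pose=(-8,-4,N); sL=10/53, sR=1/4; mL=93/212, mR=27/424; mL+mR=213/424 → advance +1; mR−mL=-3/8 → turn -1·90°
n=4: pose=(-8,-3,E); sL=8/25, sR=40/149; mL=2192/3725, mR=692/3725; mL+mR=2884/3725 → advance +1; mR−mL=-60/149 → turn -1·90°
n=5: pose=(-7,-3,S); sL=20/101, sR=4/25; mL=904/2525, mR=298/2525; mL+mR=1202/2525 → advance +1; mR−mL=-6/25 → turn -1·90°
n=6: pose=(-7,-4,W); sL=40/289, sR=40/261; mL=22000/75429, mR=4660/75429; mL+mR=26660/75429 → advance +1; mR−mL=-20/87 → turn -1·90°
n=7: pose=(-8,-4,N); sL=10/53, sR=1/4; mL=93/212, mR=27/424; mL+mR=213/424 → advance +1; mR−mL=-3/8 → turn -1·90°

0 8/25 40/149 2192/3725 692/3725 -8 -3 E
1 20/101 4/25 904/2525 298/2525 -7 -3 S
2 40/289 40/261 22000/75429 4660/75429 -7 -4 W
3 10/53 1/4 93/212 27/424 -8 -4 N
4 8/25 40/149 2192/3725 692/3725 -8 -3 E
5 20/101 4/25 904/2525 298/2525 -7 -3 S
6 40/289 40/261 22000/75429 4660/75429 -7 -4 W
7 10/53 1/4 93/212 27/424 -8 -4 N
final -8 -3 E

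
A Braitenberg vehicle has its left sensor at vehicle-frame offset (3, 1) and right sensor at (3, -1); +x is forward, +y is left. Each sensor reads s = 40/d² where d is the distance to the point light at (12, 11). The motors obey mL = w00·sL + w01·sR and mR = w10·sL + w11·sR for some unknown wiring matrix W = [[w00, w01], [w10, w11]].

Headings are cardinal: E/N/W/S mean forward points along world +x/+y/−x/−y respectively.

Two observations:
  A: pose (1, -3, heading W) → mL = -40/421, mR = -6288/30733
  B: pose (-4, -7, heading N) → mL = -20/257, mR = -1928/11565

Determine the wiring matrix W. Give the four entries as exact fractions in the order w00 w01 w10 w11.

-1 0 -1 -1

obs A: pose=(1,-3,W) → sL=40/421, sR=8/73, mL=-40/421, mR=-6288/30733
obs B: pose=(-4,-7,N) → sL=20/257, sR=4/45, mL=-20/257, mR=-1928/11565
sensor matrix S = [[40/421, 8/73], [20/257, 4/45]]; det S = -5888/71085429
solve [mL_A; mL_B] = S·[w00; w01] and [mR_A; mR_B] = S·[w10; w11]:
  w00 = -1, w01 = 0, w10 = -1, w11 = -1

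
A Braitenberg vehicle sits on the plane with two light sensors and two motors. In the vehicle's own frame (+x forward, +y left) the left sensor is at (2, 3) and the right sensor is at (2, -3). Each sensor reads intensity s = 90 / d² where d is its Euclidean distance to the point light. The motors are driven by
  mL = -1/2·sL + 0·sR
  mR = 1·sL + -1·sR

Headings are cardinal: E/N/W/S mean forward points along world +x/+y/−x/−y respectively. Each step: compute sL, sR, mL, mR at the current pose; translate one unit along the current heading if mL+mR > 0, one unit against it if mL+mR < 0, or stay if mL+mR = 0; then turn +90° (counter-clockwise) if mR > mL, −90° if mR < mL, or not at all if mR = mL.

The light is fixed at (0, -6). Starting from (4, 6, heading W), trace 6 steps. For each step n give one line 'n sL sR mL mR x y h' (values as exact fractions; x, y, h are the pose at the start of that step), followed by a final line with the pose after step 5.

n=0: pose=(4,6,W); sL=18/17, sR=90/229; mL=-9/17, mR=2592/3893; mL+mR=531/3893 → advance +1; mR−mL=4653/3893 → turn +1·90°
n=1: pose=(3,6,S); sL=45/68, sR=9/10; mL=-45/136, mR=-81/340; mL+mR=-387/680 → advance -1; mR−mL=63/680 → turn +1·90°
n=2: pose=(3,7,E); sL=90/281, sR=18/25; mL=-45/281, mR=-2808/7025; mL+mR=-3933/7025 → advance -1; mR−mL=-1683/7025 → turn -1·90°
n=3: pose=(2,7,S); sL=45/73, sR=45/61; mL=-45/146, mR=-540/4453; mL+mR=-3825/8906 → advance -1; mR−mL=1665/8906 → turn +1·90°
n=4: pose=(2,8,E); sL=18/61, sR=90/137; mL=-9/61, mR=-3024/8357; mL+mR=-4257/8357 → advance -1; mR−mL=-1791/8357 → turn -1·90°
n=5: pose=(1,8,S); sL=9/16, sR=45/74; mL=-9/32, mR=-27/592; mL+mR=-387/1184 → advance -1; mR−mL=279/1184 → turn +1·90°

0 18/17 90/229 -9/17 2592/3893 4 6 W
1 45/68 9/10 -45/136 -81/340 3 6 S
2 90/281 18/25 -45/281 -2808/7025 3 7 E
3 45/73 45/61 -45/146 -540/4453 2 7 S
4 18/61 90/137 -9/61 -3024/8357 2 8 E
5 9/16 45/74 -9/32 -27/592 1 8 S
final 1 9 E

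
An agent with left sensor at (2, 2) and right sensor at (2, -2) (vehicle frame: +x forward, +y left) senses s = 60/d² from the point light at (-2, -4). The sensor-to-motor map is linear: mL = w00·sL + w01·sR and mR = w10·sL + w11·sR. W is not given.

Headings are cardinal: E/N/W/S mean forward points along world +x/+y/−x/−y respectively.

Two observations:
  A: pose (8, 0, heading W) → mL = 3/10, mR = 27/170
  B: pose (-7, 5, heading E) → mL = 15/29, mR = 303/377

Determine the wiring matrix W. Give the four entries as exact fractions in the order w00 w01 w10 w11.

obs A: pose=(8,0,W) → sL=15/17, sR=3/5, mL=3/10, mR=27/170
obs B: pose=(-7,5,E) → sL=6/13, sR=30/29, mL=15/29, mR=303/377
sensor matrix S = [[15/17, 3/5], [6/13, 30/29]]; det S = 20376/32045
solve [mL_A; mL_B] = S·[w00; w01] and [mR_A; mR_B] = S·[w10; w11]:
  w00 = 0, w01 = 1/2, w10 = -1/2, w11 = 1

0 1/2 -1/2 1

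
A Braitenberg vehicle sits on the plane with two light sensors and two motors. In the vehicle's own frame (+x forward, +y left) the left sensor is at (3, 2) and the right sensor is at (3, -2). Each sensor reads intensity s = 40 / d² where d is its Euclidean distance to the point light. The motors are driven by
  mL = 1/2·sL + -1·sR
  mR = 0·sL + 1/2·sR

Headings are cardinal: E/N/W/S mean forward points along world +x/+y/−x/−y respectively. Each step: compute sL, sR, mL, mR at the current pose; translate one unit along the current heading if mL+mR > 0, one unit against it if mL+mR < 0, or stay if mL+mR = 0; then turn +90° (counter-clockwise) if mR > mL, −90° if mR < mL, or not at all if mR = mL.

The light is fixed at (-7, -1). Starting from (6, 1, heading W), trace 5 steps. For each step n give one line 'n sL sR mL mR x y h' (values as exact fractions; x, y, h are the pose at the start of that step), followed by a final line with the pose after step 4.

0 2/5 10/29 -21/145 5/29 6 1 W
1 40/197 40/101 -5860/19897 20/101 5 1 S
2 4/25 20/113 -274/2825 10/113 5 2 E
3 40/117 8/41 -116/4797 4/41 4 2 N
4 10/17 2/5 -9/85 1/5 4 3 W
final 3 3 S

n=0: pose=(6,1,W); sL=2/5, sR=10/29; mL=-21/145, mR=5/29; mL+mR=4/145 → advance +1; mR−mL=46/145 → turn +1·90°
n=1: pose=(5,1,S); sL=40/197, sR=40/101; mL=-5860/19897, mR=20/101; mL+mR=-1920/19897 → advance -1; mR−mL=9800/19897 → turn +1·90°
n=2: pose=(5,2,E); sL=4/25, sR=20/113; mL=-274/2825, mR=10/113; mL+mR=-24/2825 → advance -1; mR−mL=524/2825 → turn +1·90°
n=3: pose=(4,2,N); sL=40/117, sR=8/41; mL=-116/4797, mR=4/41; mL+mR=352/4797 → advance +1; mR−mL=584/4797 → turn +1·90°
n=4: pose=(4,3,W); sL=10/17, sR=2/5; mL=-9/85, mR=1/5; mL+mR=8/85 → advance +1; mR−mL=26/85 → turn +1·90°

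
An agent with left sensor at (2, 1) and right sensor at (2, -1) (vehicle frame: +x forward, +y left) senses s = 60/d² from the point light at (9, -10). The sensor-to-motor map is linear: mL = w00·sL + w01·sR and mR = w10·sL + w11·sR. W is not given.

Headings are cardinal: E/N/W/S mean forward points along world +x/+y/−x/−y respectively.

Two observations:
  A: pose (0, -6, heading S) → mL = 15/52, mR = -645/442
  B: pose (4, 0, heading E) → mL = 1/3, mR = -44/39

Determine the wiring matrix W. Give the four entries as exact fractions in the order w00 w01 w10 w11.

0 1/2 -1 -1

obs A: pose=(0,-6,S) → sL=15/17, sR=15/26, mL=15/52, mR=-645/442
obs B: pose=(4,0,E) → sL=6/13, sR=2/3, mL=1/3, mR=-44/39
sensor matrix S = [[15/17, 15/26], [6/13, 2/3]]; det S = 925/2873
solve [mL_A; mL_B] = S·[w00; w01] and [mR_A; mR_B] = S·[w10; w11]:
  w00 = 0, w01 = 1/2, w10 = -1, w11 = -1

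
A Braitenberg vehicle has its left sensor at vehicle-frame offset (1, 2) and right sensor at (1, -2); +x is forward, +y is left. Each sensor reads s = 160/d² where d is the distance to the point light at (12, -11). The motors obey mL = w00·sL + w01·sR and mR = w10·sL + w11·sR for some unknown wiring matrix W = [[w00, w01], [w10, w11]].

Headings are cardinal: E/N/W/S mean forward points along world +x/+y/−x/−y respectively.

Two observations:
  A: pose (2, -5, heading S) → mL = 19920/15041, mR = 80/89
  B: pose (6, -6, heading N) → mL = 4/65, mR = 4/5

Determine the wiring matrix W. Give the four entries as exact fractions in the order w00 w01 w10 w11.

obs A: pose=(2,-5,S) → sL=160/89, sR=160/169, mL=19920/15041, mR=80/89
obs B: pose=(6,-6,N) → sL=8/5, sR=40/13, mL=4/65, mR=4/5
sensor matrix S = [[160/89, 160/169], [8/5, 40/13]]; det S = 60416/15041
solve [mL_A; mL_B] = S·[w00; w01] and [mR_A; mR_B] = S·[w10; w11]:
  w00 = 1, w01 = -1/2, w10 = 1/2, w11 = 0

1 -1/2 1/2 0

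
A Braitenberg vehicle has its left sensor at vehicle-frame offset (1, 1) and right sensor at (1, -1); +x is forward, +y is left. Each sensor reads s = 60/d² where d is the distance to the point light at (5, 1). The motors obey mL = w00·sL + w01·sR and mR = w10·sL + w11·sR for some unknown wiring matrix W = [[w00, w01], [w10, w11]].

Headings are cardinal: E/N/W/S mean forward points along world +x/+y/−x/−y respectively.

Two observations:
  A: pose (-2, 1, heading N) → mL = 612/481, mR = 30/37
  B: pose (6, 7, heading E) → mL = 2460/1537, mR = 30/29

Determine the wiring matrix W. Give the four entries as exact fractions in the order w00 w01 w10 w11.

obs A: pose=(-2,1,N) → sL=12/13, sR=60/37, mL=612/481, mR=30/37
obs B: pose=(6,7,E) → sL=60/53, sR=60/29, mL=2460/1537, mR=30/29
sensor matrix S = [[12/13, 60/37], [60/53, 60/29]]; det S = 54720/739297
solve [mL_A; mL_B] = S·[w00; w01] and [mR_A; mR_B] = S·[w10; w11]:
  w00 = 1/2, w01 = 1/2, w10 = 0, w11 = 1/2

1/2 1/2 0 1/2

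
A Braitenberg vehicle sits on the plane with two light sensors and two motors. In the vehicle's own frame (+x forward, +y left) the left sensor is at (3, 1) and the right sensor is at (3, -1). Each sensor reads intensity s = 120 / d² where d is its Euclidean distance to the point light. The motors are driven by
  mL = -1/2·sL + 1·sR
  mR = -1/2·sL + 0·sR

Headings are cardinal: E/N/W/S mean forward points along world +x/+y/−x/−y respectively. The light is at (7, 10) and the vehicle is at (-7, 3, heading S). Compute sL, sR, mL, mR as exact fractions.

120/269 24/65 2556/17485 -60/269

left sensor world pos  = (-6, 0); dL² = 269
right sensor world pos = (-8, 0); dR² = 325
sL = 120/269 = 120/269
sR = 120/325 = 24/65
mL = -1/2·sL + 1·sR = 2556/17485
mR = -1/2·sL + 0·sR = -60/269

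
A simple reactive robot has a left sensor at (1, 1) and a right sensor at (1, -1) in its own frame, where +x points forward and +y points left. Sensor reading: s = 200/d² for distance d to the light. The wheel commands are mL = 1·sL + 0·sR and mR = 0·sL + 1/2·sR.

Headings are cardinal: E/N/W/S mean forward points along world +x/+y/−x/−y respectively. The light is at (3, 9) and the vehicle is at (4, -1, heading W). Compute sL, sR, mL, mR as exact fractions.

200/121 200/81 200/121 100/81

left sensor world pos  = (3, -2); dL² = 121
right sensor world pos = (3, 0); dR² = 81
sL = 200/121 = 200/121
sR = 200/81 = 200/81
mL = 1·sL + 0·sR = 200/121
mR = 0·sL + 1/2·sR = 100/81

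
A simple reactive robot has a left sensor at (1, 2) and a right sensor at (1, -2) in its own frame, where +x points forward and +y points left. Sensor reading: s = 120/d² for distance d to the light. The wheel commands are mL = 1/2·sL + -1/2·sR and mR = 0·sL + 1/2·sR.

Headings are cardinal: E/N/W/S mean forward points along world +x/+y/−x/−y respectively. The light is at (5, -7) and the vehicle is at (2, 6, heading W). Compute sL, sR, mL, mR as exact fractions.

left sensor world pos  = (1, 4); dL² = 137
right sensor world pos = (1, 8); dR² = 241
sL = 120/137 = 120/137
sR = 120/241 = 120/241
mL = 1/2·sL + -1/2·sR = 6240/33017
mR = 0·sL + 1/2·sR = 60/241

120/137 120/241 6240/33017 60/241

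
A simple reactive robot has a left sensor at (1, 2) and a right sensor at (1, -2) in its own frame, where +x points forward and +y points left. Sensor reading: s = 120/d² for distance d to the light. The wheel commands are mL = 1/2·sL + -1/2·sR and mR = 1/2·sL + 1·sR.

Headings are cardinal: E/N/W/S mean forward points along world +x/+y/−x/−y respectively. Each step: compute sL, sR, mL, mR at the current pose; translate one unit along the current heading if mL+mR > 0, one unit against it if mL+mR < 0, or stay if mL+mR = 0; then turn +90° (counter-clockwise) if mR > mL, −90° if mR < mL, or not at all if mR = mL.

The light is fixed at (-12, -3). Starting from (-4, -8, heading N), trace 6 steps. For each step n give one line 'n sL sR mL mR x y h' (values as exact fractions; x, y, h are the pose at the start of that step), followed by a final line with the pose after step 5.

n=0: pose=(-4,-8,N); sL=30/13, sR=30/29; mL=240/377, mR=825/377; mL+mR=1065/377 → advance +1; mR−mL=45/29 → turn +1·90°
n=1: pose=(-4,-7,W); sL=24/17, sR=120/53; mL=-384/901, mR=2676/901; mL+mR=2292/901 → advance +1; mR−mL=180/53 → turn +1·90°
n=2: pose=(-5,-7,S); sL=60/53, sR=12/5; mL=-168/265, mR=786/265; mL+mR=618/265 → advance +1; mR−mL=18/5 → turn +1·90°
n=3: pose=(-5,-8,E); sL=120/73, sR=120/113; mL=2400/8249, mR=15540/8249; mL+mR=17940/8249 → advance +1; mR−mL=180/113 → turn +1·90°
n=4: pose=(-4,-8,N); sL=30/13, sR=30/29; mL=240/377, mR=825/377; mL+mR=1065/377 → advance +1; mR−mL=45/29 → turn +1·90°
n=5: pose=(-4,-7,W); sL=24/17, sR=120/53; mL=-384/901, mR=2676/901; mL+mR=2292/901 → advance +1; mR−mL=180/53 → turn +1·90°

0 30/13 30/29 240/377 825/377 -4 -8 N
1 24/17 120/53 -384/901 2676/901 -4 -7 W
2 60/53 12/5 -168/265 786/265 -5 -7 S
3 120/73 120/113 2400/8249 15540/8249 -5 -8 E
4 30/13 30/29 240/377 825/377 -4 -8 N
5 24/17 120/53 -384/901 2676/901 -4 -7 W
final -5 -7 S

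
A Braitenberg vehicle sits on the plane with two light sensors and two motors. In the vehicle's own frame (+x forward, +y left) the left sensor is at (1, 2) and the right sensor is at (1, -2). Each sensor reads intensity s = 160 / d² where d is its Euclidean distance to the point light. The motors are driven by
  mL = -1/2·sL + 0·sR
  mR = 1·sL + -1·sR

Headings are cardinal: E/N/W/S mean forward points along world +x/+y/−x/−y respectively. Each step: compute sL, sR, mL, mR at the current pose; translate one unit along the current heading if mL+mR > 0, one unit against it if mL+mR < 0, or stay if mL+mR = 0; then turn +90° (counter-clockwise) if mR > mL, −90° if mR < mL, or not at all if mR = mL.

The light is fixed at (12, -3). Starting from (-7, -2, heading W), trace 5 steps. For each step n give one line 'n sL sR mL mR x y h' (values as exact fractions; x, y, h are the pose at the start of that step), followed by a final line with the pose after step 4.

0 160/401 160/409 -80/401 1280/164009 -7 -2 W
1 5/8 2/5 -5/16 9/40 -6 -2 S
2 32/61 160/289 -16/61 -512/17629 -6 -1 E
3 16/45 80/149 -8/45 -1216/6705 -7 -1 N
4 160/333 32/65 -80/333 -256/21645 -7 -2 E
final -8 -2 N

n=0: pose=(-7,-2,W); sL=160/401, sR=160/409; mL=-80/401, mR=1280/164009; mL+mR=-31440/164009 → advance -1; mR−mL=34000/164009 → turn +1·90°
n=1: pose=(-6,-2,S); sL=5/8, sR=2/5; mL=-5/16, mR=9/40; mL+mR=-7/80 → advance -1; mR−mL=43/80 → turn +1·90°
n=2: pose=(-6,-1,E); sL=32/61, sR=160/289; mL=-16/61, mR=-512/17629; mL+mR=-5136/17629 → advance -1; mR−mL=4112/17629 → turn +1·90°
n=3: pose=(-7,-1,N); sL=16/45, sR=80/149; mL=-8/45, mR=-1216/6705; mL+mR=-2408/6705 → advance -1; mR−mL=-8/2235 → turn -1·90°
n=4: pose=(-7,-2,E); sL=160/333, sR=32/65; mL=-80/333, mR=-256/21645; mL+mR=-5456/21645 → advance -1; mR−mL=1648/7215 → turn +1·90°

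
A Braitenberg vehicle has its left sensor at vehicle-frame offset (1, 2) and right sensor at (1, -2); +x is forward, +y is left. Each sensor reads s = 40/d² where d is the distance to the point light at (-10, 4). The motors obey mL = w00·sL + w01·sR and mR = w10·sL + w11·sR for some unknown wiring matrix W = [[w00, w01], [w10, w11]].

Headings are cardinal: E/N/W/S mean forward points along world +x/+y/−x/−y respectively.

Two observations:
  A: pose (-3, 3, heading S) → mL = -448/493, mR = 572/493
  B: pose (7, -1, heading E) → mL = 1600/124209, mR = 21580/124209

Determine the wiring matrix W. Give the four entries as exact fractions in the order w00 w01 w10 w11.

1 -1 1 1/2

obs A: pose=(-3,3,S) → sL=8/17, sR=40/29, mL=-448/493, mR=572/493
obs B: pose=(7,-1,E) → sL=40/333, sR=40/373, mL=1600/124209, mR=21580/124209
sensor matrix S = [[8/17, 40/29], [40/333, 40/373]]; det S = -7055360/61235037
solve [mL_A; mL_B] = S·[w00; w01] and [mR_A; mR_B] = S·[w10; w11]:
  w00 = 1, w01 = -1, w10 = 1, w11 = 1/2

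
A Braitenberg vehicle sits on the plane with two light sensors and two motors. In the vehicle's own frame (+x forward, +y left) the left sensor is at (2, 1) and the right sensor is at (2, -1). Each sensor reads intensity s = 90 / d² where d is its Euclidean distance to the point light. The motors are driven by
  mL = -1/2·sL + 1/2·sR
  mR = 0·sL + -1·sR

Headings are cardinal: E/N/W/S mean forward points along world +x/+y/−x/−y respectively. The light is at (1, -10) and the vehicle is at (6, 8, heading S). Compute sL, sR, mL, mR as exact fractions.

left sensor world pos  = (7, 6); dL² = 292
right sensor world pos = (5, 6); dR² = 272
sL = 90/292 = 45/146
sR = 90/272 = 45/136
mL = -1/2·sL + 1/2·sR = 225/19856
mR = 0·sL + -1·sR = -45/136

45/146 45/136 225/19856 -45/136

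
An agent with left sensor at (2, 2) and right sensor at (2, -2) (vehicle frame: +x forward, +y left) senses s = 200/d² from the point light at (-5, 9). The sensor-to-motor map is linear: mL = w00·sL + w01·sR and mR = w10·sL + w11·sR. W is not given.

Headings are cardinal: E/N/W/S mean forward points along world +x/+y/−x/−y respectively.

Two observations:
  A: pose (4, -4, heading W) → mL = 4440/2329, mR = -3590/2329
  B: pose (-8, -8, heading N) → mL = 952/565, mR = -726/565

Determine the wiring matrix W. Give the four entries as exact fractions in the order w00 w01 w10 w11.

1 1 -1/2 -1

obs A: pose=(4,-4,W) → sL=100/137, sR=20/17, mL=4440/2329, mR=-3590/2329
obs B: pose=(-8,-8,N) → sL=4/5, sR=100/113, mL=952/565, mR=-726/565
sensor matrix S = [[100/137, 20/17], [4/5, 100/113]]; det S = -77696/263177
solve [mL_A; mL_B] = S·[w00; w01] and [mR_A; mR_B] = S·[w10; w11]:
  w00 = 1, w01 = 1, w10 = -1/2, w11 = -1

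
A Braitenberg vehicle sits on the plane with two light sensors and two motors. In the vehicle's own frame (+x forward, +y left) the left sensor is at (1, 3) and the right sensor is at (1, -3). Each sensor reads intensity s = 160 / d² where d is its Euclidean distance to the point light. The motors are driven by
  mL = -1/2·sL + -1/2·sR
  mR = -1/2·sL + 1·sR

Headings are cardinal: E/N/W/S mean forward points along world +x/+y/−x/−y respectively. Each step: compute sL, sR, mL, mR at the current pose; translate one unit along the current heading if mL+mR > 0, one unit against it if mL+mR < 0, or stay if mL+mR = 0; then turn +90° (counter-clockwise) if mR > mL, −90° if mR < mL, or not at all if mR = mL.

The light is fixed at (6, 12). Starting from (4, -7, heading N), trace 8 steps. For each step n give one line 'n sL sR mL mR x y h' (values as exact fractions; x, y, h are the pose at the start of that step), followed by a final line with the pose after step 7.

0 160/349 32/65 -10784/22685 5968/22685 4 -7 N
1 80/269 80/149 -16720/40081 15560/40081 4 -8 W
2 32/89 160/457 -14432/40673 6928/40673 5 -8 S
3 5/8 40/121 -925/1936 35/1936 5 -7 E
4 160/349 32/65 -10784/22685 5968/22685 4 -7 N
5 80/269 80/149 -16720/40081 15560/40081 4 -8 W
6 32/89 160/457 -14432/40673 6928/40673 5 -8 S
7 5/8 40/121 -925/1936 35/1936 5 -7 E
final 4 -7 N

n=0: pose=(4,-7,N); sL=160/349, sR=32/65; mL=-10784/22685, mR=5968/22685; mL+mR=-4816/22685 → advance -1; mR−mL=48/65 → turn +1·90°
n=1: pose=(4,-8,W); sL=80/269, sR=80/149; mL=-16720/40081, mR=15560/40081; mL+mR=-1160/40081 → advance -1; mR−mL=120/149 → turn +1·90°
n=2: pose=(5,-8,S); sL=32/89, sR=160/457; mL=-14432/40673, mR=6928/40673; mL+mR=-7504/40673 → advance -1; mR−mL=240/457 → turn +1·90°
n=3: pose=(5,-7,E); sL=5/8, sR=40/121; mL=-925/1936, mR=35/1936; mL+mR=-445/968 → advance -1; mR−mL=60/121 → turn +1·90°
n=4: pose=(4,-7,N); sL=160/349, sR=32/65; mL=-10784/22685, mR=5968/22685; mL+mR=-4816/22685 → advance -1; mR−mL=48/65 → turn +1·90°
n=5: pose=(4,-8,W); sL=80/269, sR=80/149; mL=-16720/40081, mR=15560/40081; mL+mR=-1160/40081 → advance -1; mR−mL=120/149 → turn +1·90°
n=6: pose=(5,-8,S); sL=32/89, sR=160/457; mL=-14432/40673, mR=6928/40673; mL+mR=-7504/40673 → advance -1; mR−mL=240/457 → turn +1·90°
n=7: pose=(5,-7,E); sL=5/8, sR=40/121; mL=-925/1936, mR=35/1936; mL+mR=-445/968 → advance -1; mR−mL=60/121 → turn +1·90°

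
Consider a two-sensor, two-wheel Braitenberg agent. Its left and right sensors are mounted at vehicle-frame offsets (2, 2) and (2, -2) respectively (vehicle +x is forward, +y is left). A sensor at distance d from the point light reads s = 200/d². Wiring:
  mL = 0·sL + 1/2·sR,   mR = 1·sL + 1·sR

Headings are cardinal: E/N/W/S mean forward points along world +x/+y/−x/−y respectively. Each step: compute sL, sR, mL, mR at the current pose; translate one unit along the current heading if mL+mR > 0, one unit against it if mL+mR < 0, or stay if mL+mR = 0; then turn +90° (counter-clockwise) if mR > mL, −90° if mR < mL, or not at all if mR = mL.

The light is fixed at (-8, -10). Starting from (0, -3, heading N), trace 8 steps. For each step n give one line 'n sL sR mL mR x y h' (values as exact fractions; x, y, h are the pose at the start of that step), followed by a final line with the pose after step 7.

n=0: pose=(0,-3,N); sL=200/117, sR=200/181; mL=100/181, mR=59600/21177; mL+mR=71300/21177 → advance +1; mR−mL=47900/21177 → turn +1·90°
n=1: pose=(0,-2,W); sL=25/9, sR=25/17; mL=25/34, mR=650/153; mL+mR=1525/306 → advance +1; mR−mL=1075/306 → turn +1·90°
n=2: pose=(-1,-2,S); sL=200/117, sR=200/61; mL=100/61, mR=35600/7137; mL+mR=47300/7137 → advance +1; mR−mL=23900/7137 → turn +1·90°
n=3: pose=(-1,-3,E); sL=100/81, sR=100/53; mL=50/53, mR=13400/4293; mL+mR=17450/4293 → advance +1; mR−mL=9350/4293 → turn +1·90°
n=4: pose=(0,-3,N); sL=200/117, sR=200/181; mL=100/181, mR=59600/21177; mL+mR=71300/21177 → advance +1; mR−mL=47900/21177 → turn +1·90°
n=5: pose=(0,-2,W); sL=25/9, sR=25/17; mL=25/34, mR=650/153; mL+mR=1525/306 → advance +1; mR−mL=1075/306 → turn +1·90°
n=6: pose=(-1,-2,S); sL=200/117, sR=200/61; mL=100/61, mR=35600/7137; mL+mR=47300/7137 → advance +1; mR−mL=23900/7137 → turn +1·90°
n=7: pose=(-1,-3,E); sL=100/81, sR=100/53; mL=50/53, mR=13400/4293; mL+mR=17450/4293 → advance +1; mR−mL=9350/4293 → turn +1·90°

0 200/117 200/181 100/181 59600/21177 0 -3 N
1 25/9 25/17 25/34 650/153 0 -2 W
2 200/117 200/61 100/61 35600/7137 -1 -2 S
3 100/81 100/53 50/53 13400/4293 -1 -3 E
4 200/117 200/181 100/181 59600/21177 0 -3 N
5 25/9 25/17 25/34 650/153 0 -2 W
6 200/117 200/61 100/61 35600/7137 -1 -2 S
7 100/81 100/53 50/53 13400/4293 -1 -3 E
final 0 -3 N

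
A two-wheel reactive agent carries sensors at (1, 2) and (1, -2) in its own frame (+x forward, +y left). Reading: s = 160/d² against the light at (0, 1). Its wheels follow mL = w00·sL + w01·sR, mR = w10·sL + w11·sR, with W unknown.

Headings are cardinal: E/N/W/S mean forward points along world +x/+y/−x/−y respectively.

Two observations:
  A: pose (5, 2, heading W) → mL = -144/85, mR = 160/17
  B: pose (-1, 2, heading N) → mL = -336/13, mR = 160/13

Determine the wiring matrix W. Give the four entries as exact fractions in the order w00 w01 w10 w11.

1/2 -1 1 0

obs A: pose=(5,2,W) → sL=160/17, sR=32/5, mL=-144/85, mR=160/17
obs B: pose=(-1,2,N) → sL=160/13, sR=32, mL=-336/13, mR=160/13
sensor matrix S = [[160/17, 32/5], [160/13, 32]]; det S = 49152/221
solve [mL_A; mL_B] = S·[w00; w01] and [mR_A; mR_B] = S·[w10; w11]:
  w00 = 1/2, w01 = -1, w10 = 1, w11 = 0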